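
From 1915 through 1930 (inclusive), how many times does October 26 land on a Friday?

Day of week of October 26 in each year:
1915: Tue, 1916: Thu, 1917: Fri ✓, 1918: Sat, 1919: Sun, 1920: Tue, 1921: Wed, 1922: Thu, 1923: Fri ✓, 1924: Sun, 1925: Mon, 1926: Tue, 1927: Wed, 1928: Fri ✓, 1929: Sat, 1930: Sun
Fridays: 1917, 1923, 1928.

3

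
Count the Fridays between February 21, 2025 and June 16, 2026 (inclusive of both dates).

69

February 21, 2025 is a Friday.
That's 481 days from start to end, counting both.
481 = 7 × 68 + 5, so there are 68 full weeks plus 5 extra days.
Each full week contributes one Friday: 68 so far.
The 5 extra days are Fri, Sat, Sun, Mon, Tue — 1 of them qualifies.
Total: 68 + 1 = 69.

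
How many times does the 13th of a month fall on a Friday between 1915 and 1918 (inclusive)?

Friday-the-13ths by year:
1915: Aug
1916: Oct
1917: Apr, Jul
1918: Sep, Dec

6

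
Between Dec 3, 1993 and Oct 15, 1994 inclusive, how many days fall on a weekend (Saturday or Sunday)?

91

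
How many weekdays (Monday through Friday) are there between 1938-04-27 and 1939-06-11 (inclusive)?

1938-04-27 is a Wednesday.
From 1938-04-27 to 1939-06-11 is 411 days inclusive.
411 = 7 × 58 + 5, so there are 58 full weeks plus 5 extra days.
Each full week contributes 5 weekdays (Mon–Fri): 58 × 5 = 290.
The 5 extra days are Wed, Thu, Fri, Sat, Sun — 3 of them qualify.
Total: 290 + 3 = 293.

293 weekdays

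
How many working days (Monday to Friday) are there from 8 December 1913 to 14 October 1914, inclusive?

8 December 1913 is a Monday.
From 8 December 1913 to 14 October 1914 is 311 days inclusive.
311 = 7 × 44 + 3, so there are 44 full weeks plus 3 extra days.
Each full week contributes 5 weekdays (Mon–Fri): 44 × 5 = 220.
The 3 extra days are Monday, Tuesday, Wednesday — 3 of them qualify.
Total: 220 + 3 = 223.

223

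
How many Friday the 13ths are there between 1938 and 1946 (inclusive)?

15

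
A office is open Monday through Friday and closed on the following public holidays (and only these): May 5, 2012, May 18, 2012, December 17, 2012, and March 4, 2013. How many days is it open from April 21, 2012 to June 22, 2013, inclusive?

302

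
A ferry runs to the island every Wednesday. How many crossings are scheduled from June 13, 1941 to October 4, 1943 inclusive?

June 13, 1941 is a Friday.
The range spans 844 days (inclusive of both endpoints).
844 = 7 × 120 + 4, so there are 120 full weeks plus 4 extra days.
Each full week contributes one Wednesday: 120 so far.
The 4 extra days are Friday, Saturday, Sunday, Monday — none qualify.
Total: 120 + 0 = 120.

120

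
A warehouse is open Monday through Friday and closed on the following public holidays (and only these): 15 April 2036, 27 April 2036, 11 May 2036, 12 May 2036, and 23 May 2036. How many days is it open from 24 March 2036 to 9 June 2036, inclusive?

24 March 2036 is a Monday.
That's 78 days from start to end, counting both.
78 = 7 × 11 + 1, so there are 11 full weeks plus 1 extra day.
Each full week contributes 5 weekdays (Mon–Fri): 11 × 5 = 55.
The 1 extra day is Mon — 1 of them qualifies.
Total: 55 + 1 = 56.
Holidays: 15 April 2036 (Tue); 27 April 2036 (Sun); 11 May 2036 (Sun); 12 May 2036 (Mon); 23 May 2036 (Fri).
3 of the 5 holidays fall on weekdays; the rest are weekends and were already excluded.
Business days: 56 − 3 = 53.

53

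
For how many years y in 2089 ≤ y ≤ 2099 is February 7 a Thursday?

Day of week of February 7 in each year:
2089: Mon, 2090: Tue, 2091: Wed, 2092: Thu ✓, 2093: Sat, 2094: Sun, 2095: Mon, 2096: Tue, 2097: Thu ✓, 2098: Fri, 2099: Sat
Thursdays: 2092, 2097.

2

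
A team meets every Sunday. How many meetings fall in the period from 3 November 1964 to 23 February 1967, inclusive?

3 November 1964 is a Tuesday.
That's 843 days from start to end, counting both.
843 = 7 × 120 + 3, so there are 120 full weeks plus 3 extra days.
Each full week contributes one Sunday: 120 so far.
The 3 extra days are Tue, Wed, Thu — none qualify.
Total: 120 + 0 = 120.

120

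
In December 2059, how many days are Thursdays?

1 December 2059 is a Monday.
From 1 December 2059 to 31 December 2059 is 31 days inclusive.
31 = 7 × 4 + 3, so there are 4 full weeks plus 3 extra days.
Each full week contributes one Thursday: 4 so far.
The 3 extra days are Monday, Tuesday, Wednesday — none qualify.
Total: 4 + 0 = 4.

4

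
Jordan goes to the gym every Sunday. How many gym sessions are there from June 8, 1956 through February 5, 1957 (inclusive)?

35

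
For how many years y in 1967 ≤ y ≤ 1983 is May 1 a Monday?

3

Day of week of May 1 in each year:
1967: Mon ✓, 1968: Wed, 1969: Thu, 1970: Fri, 1971: Sat, 1972: Mon ✓, 1973: Tue, 1974: Wed, 1975: Thu, 1976: Sat, 1977: Sun, 1978: Mon ✓, 1979: Tue, 1980: Thu, 1981: Fri, 1982: Sat, 1983: Sun
Mondays: 1967, 1972, 1978.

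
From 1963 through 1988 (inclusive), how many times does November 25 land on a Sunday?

Day of week of November 25 in each year:
1963: Mon, 1964: Wed, 1965: Thu, 1966: Fri, 1967: Sat, 1968: Mon, 1969: Tue, 1970: Wed, 1971: Thu, 1972: Sat, 1973: Sun ✓, 1974: Mon, 1975: Tue, 1976: Thu, 1977: Fri, 1978: Sat, 1979: Sun ✓, 1980: Tue, 1981: Wed, 1982: Thu, 1983: Fri, 1984: Sun ✓, 1985: Mon, 1986: Tue, 1987: Wed, 1988: Fri
Sundays: 1973, 1979, 1984.

3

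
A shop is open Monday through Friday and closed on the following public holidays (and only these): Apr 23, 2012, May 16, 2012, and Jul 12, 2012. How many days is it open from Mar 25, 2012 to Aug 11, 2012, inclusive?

97

Mar 25, 2012 is a Sunday.
From Mar 25, 2012 to Aug 11, 2012 is 140 days inclusive.
140 = 7 × 20, so the span is exactly 20 full weeks.
Each full week contributes 5 weekdays (Mon–Fri): 20 × 5 = 100.
Holidays: Apr 23, 2012 (Mon); May 16, 2012 (Wed); Jul 12, 2012 (Thu).
All 3 holidays fall on weekdays, so subtract 3.
Business days: 100 − 3 = 97.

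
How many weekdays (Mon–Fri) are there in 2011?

Jan 1, 2011 is a Saturday.
From Jan 1, 2011 to Dec 31, 2011 is 365 days inclusive.
365 = 7 × 52 + 1, so there are 52 full weeks plus 1 extra day.
Each full week contributes 5 weekdays (Mon–Fri): 52 × 5 = 260.
The 1 extra day is Sat — none qualify.
Total: 260 + 0 = 260.

260 weekdays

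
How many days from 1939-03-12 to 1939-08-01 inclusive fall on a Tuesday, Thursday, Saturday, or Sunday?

82

1939-03-12 is a Sunday.
That's 143 days from start to end, counting both.
143 = 7 × 20 + 3, so there are 20 full weeks plus 3 extra days.
Each full week contributes 4 days from the set (Tue, Thu, Sat, Sun): 20 × 4 = 80.
The 3 extra days are Sun, Mon, Tue — 2 of them qualify.
Total: 80 + 2 = 82.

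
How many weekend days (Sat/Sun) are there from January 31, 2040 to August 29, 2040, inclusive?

60

January 31, 2040 is a Tuesday.
From January 31, 2040 to August 29, 2040 is 212 days inclusive.
212 = 7 × 30 + 2, so there are 30 full weeks plus 2 extra days.
Each full week contributes 2 weekend days (Sat, Sun): 30 × 2 = 60.
The 2 extra days are Tuesday, Wednesday — none qualify.
Total: 60 + 0 = 60.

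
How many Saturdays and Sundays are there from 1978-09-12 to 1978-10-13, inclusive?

1978-09-12 is a Tuesday.
From 1978-09-12 to 1978-10-13 is 32 days inclusive.
32 = 7 × 4 + 4, so there are 4 full weeks plus 4 extra days.
Each full week contributes 2 weekend days (Sat, Sun): 4 × 2 = 8.
The 4 extra days are Tue, Wed, Thu, Fri — none qualify.
Total: 8 + 0 = 8.

8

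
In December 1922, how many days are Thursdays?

December 1, 1922 is a Friday.
From December 1, 1922 to December 31, 1922 is 31 days inclusive.
31 = 7 × 4 + 3, so there are 4 full weeks plus 3 extra days.
Each full week contributes one Thursday: 4 so far.
The 3 extra days are Friday, Saturday, Sunday — none qualify.
Total: 4 + 0 = 4.

4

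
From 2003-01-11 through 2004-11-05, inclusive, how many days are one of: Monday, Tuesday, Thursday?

285

2003-01-11 is a Saturday.
That's 665 days from start to end, counting both.
665 = 7 × 95, so the span is exactly 95 full weeks.
Each full week contributes 3 days from the set (Mon, Tue, Thu): 95 × 3 = 285.
Total: 285.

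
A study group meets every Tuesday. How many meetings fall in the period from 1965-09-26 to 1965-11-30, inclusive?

1965-09-26 is a Sunday.
From 1965-09-26 to 1965-11-30 is 66 days inclusive.
66 = 7 × 9 + 3, so there are 9 full weeks plus 3 extra days.
Each full week contributes one Tuesday: 9 so far.
The 3 extra days are Sunday, Monday, Tuesday — 1 of them qualifies.
Total: 9 + 1 = 10.

10 Tuesdays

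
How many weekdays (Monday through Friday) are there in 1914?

1 January 1914 is a Thursday.
From 1 January 1914 to 31 December 1914 is 365 days inclusive.
365 = 7 × 52 + 1, so there are 52 full weeks plus 1 extra day.
Each full week contributes 5 weekdays (Mon–Fri): 52 × 5 = 260.
The 1 extra day is Thursday — 1 of them qualifies.
Total: 260 + 1 = 261.

261 weekdays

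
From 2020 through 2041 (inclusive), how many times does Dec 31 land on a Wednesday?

Day of week of December 31 in each year:
2020: Thu, 2021: Fri, 2022: Sat, 2023: Sun, 2024: Tue, 2025: Wed ✓, 2026: Thu, 2027: Fri, 2028: Sun, 2029: Mon, 2030: Tue, 2031: Wed ✓, 2032: Fri, 2033: Sat, 2034: Sun, 2035: Mon, 2036: Wed ✓, 2037: Thu, 2038: Fri, 2039: Sat, 2040: Mon, 2041: Tue
Wednesdays: 2025, 2031, 2036.

3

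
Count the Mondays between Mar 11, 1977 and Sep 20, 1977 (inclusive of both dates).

28

Mar 11, 1977 is a Friday.
The range spans 194 days (inclusive of both endpoints).
194 = 7 × 27 + 5, so there are 27 full weeks plus 5 extra days.
Each full week contributes one Monday: 27 so far.
The 5 extra days are Friday, Saturday, Sunday, Monday, Tuesday — 1 of them qualifies.
Total: 27 + 1 = 28.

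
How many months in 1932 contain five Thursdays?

A month has five Thursdays exactly when Thursday falls within its first (length − 28) days.
Jan: 31 days, starts Fri → 5 of Fri, Sat, Sun
Feb: 29 days, starts Mon → 5 of Mon
Mar: 31 days, starts Tue → 5 of Tue, Wed, Thu ✓
Apr: 30 days, starts Fri → 5 of Fri, Sat
May: 31 days, starts Sun → 5 of Sun, Mon, Tue
Jun: 30 days, starts Wed → 5 of Wed, Thu ✓
Jul: 31 days, starts Fri → 5 of Fri, Sat, Sun
Aug: 31 days, starts Mon → 5 of Mon, Tue, Wed
Sep: 30 days, starts Thu → 5 of Thu, Fri ✓
Oct: 31 days, starts Sat → 5 of Sat, Sun, Mon
Nov: 30 days, starts Tue → 5 of Tue, Wed
Dec: 31 days, starts Thu → 5 of Thu, Fri, Sat ✓
Months with five Thursdays: Mar, Jun, Sep, Dec.

4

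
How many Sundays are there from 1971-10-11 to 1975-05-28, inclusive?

1971-10-11 is a Monday.
From 1971-10-11 to 1975-05-28 is 1326 days inclusive.
1326 = 7 × 189 + 3, so there are 189 full weeks plus 3 extra days.
Each full week contributes one Sunday: 189 so far.
The 3 extra days are Mon, Tue, Wed — none qualify.
Total: 189 + 0 = 189.

189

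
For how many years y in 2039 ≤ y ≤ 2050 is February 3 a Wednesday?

Day of week of February 3 in each year:
2039: Thu, 2040: Fri, 2041: Sun, 2042: Mon, 2043: Tue, 2044: Wed ✓, 2045: Fri, 2046: Sat, 2047: Sun, 2048: Mon, 2049: Wed ✓, 2050: Thu
Wednesdays: 2044, 2049.

2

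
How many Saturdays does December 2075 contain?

4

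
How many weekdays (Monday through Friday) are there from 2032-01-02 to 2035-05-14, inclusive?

877

2032-01-02 is a Friday.
That's 1229 days from start to end, counting both.
1229 = 7 × 175 + 4, so there are 175 full weeks plus 4 extra days.
Each full week contributes 5 weekdays (Mon–Fri): 175 × 5 = 875.
The 4 extra days are Friday, Saturday, Sunday, Monday — 2 of them qualify.
Total: 875 + 2 = 877.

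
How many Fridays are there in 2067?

Jan 1, 2067 is a Saturday.
From Jan 1, 2067 to Dec 31, 2067 is 365 days inclusive.
365 = 7 × 52 + 1, so there are 52 full weeks plus 1 extra day.
Each full week contributes one Friday: 52 so far.
The 1 extra day is Saturday — none qualify.
Total: 52 + 0 = 52.

52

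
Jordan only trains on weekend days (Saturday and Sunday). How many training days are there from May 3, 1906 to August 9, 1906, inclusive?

28

May 3, 1906 is a Thursday.
From May 3, 1906 to August 9, 1906 is 99 days inclusive.
99 = 7 × 14 + 1, so there are 14 full weeks plus 1 extra day.
Each full week contributes 2 weekend days (Sat, Sun): 14 × 2 = 28.
The 1 extra day is Thursday — none qualify.
Total: 28 + 0 = 28.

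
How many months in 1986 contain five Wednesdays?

A month has five Wednesdays exactly when Wednesday falls within its first (length − 28) days.
Jan: 31 days, starts Wed → 5 of Wed, Thu, Fri ✓
Feb: 28 days, starts Sat → 5 of (none)
Mar: 31 days, starts Sat → 5 of Sat, Sun, Mon
Apr: 30 days, starts Tue → 5 of Tue, Wed ✓
May: 31 days, starts Thu → 5 of Thu, Fri, Sat
Jun: 30 days, starts Sun → 5 of Sun, Mon
Jul: 31 days, starts Tue → 5 of Tue, Wed, Thu ✓
Aug: 31 days, starts Fri → 5 of Fri, Sat, Sun
Sep: 30 days, starts Mon → 5 of Mon, Tue
Oct: 31 days, starts Wed → 5 of Wed, Thu, Fri ✓
Nov: 30 days, starts Sat → 5 of Sat, Sun
Dec: 31 days, starts Mon → 5 of Mon, Tue, Wed ✓
Months with five Wednesdays: Jan, Apr, Jul, Oct, Dec.

5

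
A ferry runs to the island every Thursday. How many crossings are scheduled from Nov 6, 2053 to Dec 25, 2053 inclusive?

8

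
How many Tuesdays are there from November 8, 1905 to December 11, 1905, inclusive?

November 8, 1905 is a Wednesday.
That's 34 days from start to end, counting both.
34 = 7 × 4 + 6, so there are 4 full weeks plus 6 extra days.
Each full week contributes one Tuesday: 4 so far.
The 6 extra days are Wed, Thu, Fri, Sat, Sun, Mon — none qualify.
Total: 4 + 0 = 4.

4 Tuesdays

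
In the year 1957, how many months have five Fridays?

4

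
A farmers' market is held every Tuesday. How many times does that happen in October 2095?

1 October 2095 is a Saturday.
That's 31 days from start to end, counting both.
31 = 7 × 4 + 3, so there are 4 full weeks plus 3 extra days.
Each full week contributes one Tuesday: 4 so far.
The 3 extra days are Saturday, Sunday, Monday — none qualify.
Total: 4 + 0 = 4.

4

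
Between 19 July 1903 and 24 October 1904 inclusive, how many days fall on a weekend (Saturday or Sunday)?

19 July 1903 is a Sunday.
The range spans 464 days (inclusive of both endpoints).
464 = 7 × 66 + 2, so there are 66 full weeks plus 2 extra days.
Each full week contributes 2 weekend days (Sat, Sun): 66 × 2 = 132.
The 2 extra days are Sunday, Monday — 1 of them qualifies.
Total: 132 + 1 = 133.

133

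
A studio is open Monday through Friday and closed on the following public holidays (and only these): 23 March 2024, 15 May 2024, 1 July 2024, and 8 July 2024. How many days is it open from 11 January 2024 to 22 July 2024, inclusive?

135

11 January 2024 is a Thursday.
From 11 January 2024 to 22 July 2024 is 194 days inclusive.
194 = 7 × 27 + 5, so there are 27 full weeks plus 5 extra days.
Each full week contributes 5 weekdays (Mon–Fri): 27 × 5 = 135.
The 5 extra days are Thursday, Friday, Saturday, Sunday, Monday — 3 of them qualify.
Total: 135 + 3 = 138.
Holidays: 23 March 2024 (Sat); 15 May 2024 (Wed); 1 July 2024 (Mon); 8 July 2024 (Mon).
3 of the 4 holidays fall on weekdays; the rest are weekends and were already excluded.
Business days: 138 − 3 = 135.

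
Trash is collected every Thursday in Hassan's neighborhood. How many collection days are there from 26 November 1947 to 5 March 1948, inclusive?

15 Thursdays

26 November 1947 is a Wednesday.
That's 101 days from start to end, counting both.
101 = 7 × 14 + 3, so there are 14 full weeks plus 3 extra days.
Each full week contributes one Thursday: 14 so far.
The 3 extra days are Wed, Thu, Fri — 1 of them qualifies.
Total: 14 + 1 = 15.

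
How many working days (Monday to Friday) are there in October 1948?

21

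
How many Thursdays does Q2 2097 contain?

2097-04-01 is a Monday.
From 2097-04-01 to 2097-06-30 is 91 days inclusive.
91 = 7 × 13, so the span is exactly 13 full weeks.
Each full week contributes one Thursday: 13 so far.
Total: 13.

13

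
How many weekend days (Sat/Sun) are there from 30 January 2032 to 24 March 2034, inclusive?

224

30 January 2032 is a Friday.
That's 785 days from start to end, counting both.
785 = 7 × 112 + 1, so there are 112 full weeks plus 1 extra day.
Each full week contributes 2 weekend days (Sat, Sun): 112 × 2 = 224.
The 1 extra day is Friday — none qualify.
Total: 224 + 0 = 224.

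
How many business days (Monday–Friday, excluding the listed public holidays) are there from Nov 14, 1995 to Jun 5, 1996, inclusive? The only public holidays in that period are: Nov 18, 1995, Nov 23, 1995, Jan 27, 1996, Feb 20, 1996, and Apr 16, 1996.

Nov 14, 1995 is a Tuesday.
That's 205 days from start to end, counting both.
205 = 7 × 29 + 2, so there are 29 full weeks plus 2 extra days.
Each full week contributes 5 weekdays (Mon–Fri): 29 × 5 = 145.
The 2 extra days are Tuesday, Wednesday — 2 of them qualify.
Total: 145 + 2 = 147.
Holidays: Nov 18, 1995 (Sat); Nov 23, 1995 (Thu); Jan 27, 1996 (Sat); Feb 20, 1996 (Tue); Apr 16, 1996 (Tue).
3 of the 5 holidays fall on weekdays; the rest are weekends and were already excluded.
Business days: 147 − 3 = 144.

144 business days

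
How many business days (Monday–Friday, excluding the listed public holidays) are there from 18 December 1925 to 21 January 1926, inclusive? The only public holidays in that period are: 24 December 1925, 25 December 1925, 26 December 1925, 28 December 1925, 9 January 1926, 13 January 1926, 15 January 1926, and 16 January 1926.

18 December 1925 is a Friday.
That's 35 days from start to end, counting both.
35 = 7 × 5, so the span is exactly 5 full weeks.
Each full week contributes 5 weekdays (Mon–Fri): 5 × 5 = 25.
Total: 25.
Holidays: 24 December 1925 (Thu); 25 December 1925 (Fri); 26 December 1925 (Sat); 28 December 1925 (Mon); 9 January 1926 (Sat); 13 January 1926 (Wed); 15 January 1926 (Fri); 16 January 1926 (Sat).
5 of the 8 holidays fall on weekdays; the rest are weekends and were already excluded.
Business days: 25 − 5 = 20.

20 business days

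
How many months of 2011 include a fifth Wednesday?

A month has five Wednesdays exactly when Wednesday falls within its first (length − 28) days.
Jan: 31 days, starts Sat → 5 of Sat, Sun, Mon
Feb: 28 days, starts Tue → 5 of (none)
Mar: 31 days, starts Tue → 5 of Tue, Wed, Thu ✓
Apr: 30 days, starts Fri → 5 of Fri, Sat
May: 31 days, starts Sun → 5 of Sun, Mon, Tue
Jun: 30 days, starts Wed → 5 of Wed, Thu ✓
Jul: 31 days, starts Fri → 5 of Fri, Sat, Sun
Aug: 31 days, starts Mon → 5 of Mon, Tue, Wed ✓
Sep: 30 days, starts Thu → 5 of Thu, Fri
Oct: 31 days, starts Sat → 5 of Sat, Sun, Mon
Nov: 30 days, starts Tue → 5 of Tue, Wed ✓
Dec: 31 days, starts Thu → 5 of Thu, Fri, Sat
Months with five Wednesdays: Mar, Jun, Aug, Nov.

4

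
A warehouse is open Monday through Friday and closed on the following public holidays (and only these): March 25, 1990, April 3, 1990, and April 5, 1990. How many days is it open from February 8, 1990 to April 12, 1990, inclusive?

February 8, 1990 is a Thursday.
The range spans 64 days (inclusive of both endpoints).
64 = 7 × 9 + 1, so there are 9 full weeks plus 1 extra day.
Each full week contributes 5 weekdays (Mon–Fri): 9 × 5 = 45.
The 1 extra day is Thursday — 1 of them qualifies.
Total: 45 + 1 = 46.
Holidays: March 25, 1990 (Sun); April 3, 1990 (Tue); April 5, 1990 (Thu).
2 of the 3 holidays fall on weekdays; the rest are weekends and were already excluded.
Business days: 46 − 2 = 44.

44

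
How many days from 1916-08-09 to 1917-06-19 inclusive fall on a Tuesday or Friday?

1916-08-09 is a Wednesday.
The range spans 315 days (inclusive of both endpoints).
315 = 7 × 45, so the span is exactly 45 full weeks.
Each full week contributes 2 days from the set (Tue, Fri): 45 × 2 = 90.

90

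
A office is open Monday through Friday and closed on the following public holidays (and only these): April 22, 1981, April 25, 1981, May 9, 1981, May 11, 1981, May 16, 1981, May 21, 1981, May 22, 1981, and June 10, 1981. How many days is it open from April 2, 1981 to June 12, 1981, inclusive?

April 2, 1981 is a Thursday.
That's 72 days from start to end, counting both.
72 = 7 × 10 + 2, so there are 10 full weeks plus 2 extra days.
Each full week contributes 5 weekdays (Mon–Fri): 10 × 5 = 50.
The 2 extra days are Thursday, Friday — 2 of them qualify.
Total: 50 + 2 = 52.
Holidays: April 22, 1981 (Wed); April 25, 1981 (Sat); May 9, 1981 (Sat); May 11, 1981 (Mon); May 16, 1981 (Sat); May 21, 1981 (Thu); May 22, 1981 (Fri); June 10, 1981 (Wed).
5 of the 8 holidays fall on weekdays; the rest are weekends and were already excluded.
Business days: 52 − 5 = 47.

47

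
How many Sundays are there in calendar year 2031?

52

January 1, 2031 is a Wednesday.
The range spans 365 days (inclusive of both endpoints).
365 = 7 × 52 + 1, so there are 52 full weeks plus 1 extra day.
Each full week contributes one Sunday: 52 so far.
The 1 extra day is Wednesday — none qualify.
Total: 52 + 0 = 52.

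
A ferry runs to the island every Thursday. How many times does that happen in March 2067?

March 1, 2067 is a Tuesday.
The range spans 31 days (inclusive of both endpoints).
31 = 7 × 4 + 3, so there are 4 full weeks plus 3 extra days.
Each full week contributes one Thursday: 4 so far.
The 3 extra days are Tue, Wed, Thu — 1 of them qualifies.
Total: 4 + 1 = 5.

5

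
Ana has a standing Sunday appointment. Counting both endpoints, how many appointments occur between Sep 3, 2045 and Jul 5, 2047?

96 Sundays

Sep 3, 2045 is a Sunday.
From Sep 3, 2045 to Jul 5, 2047 is 671 days inclusive.
671 = 7 × 95 + 6, so there are 95 full weeks plus 6 extra days.
Each full week contributes one Sunday: 95 so far.
The 6 extra days are Sunday, Monday, Tuesday, Wednesday, Thursday, Friday — 1 of them qualifies.
Total: 95 + 1 = 96.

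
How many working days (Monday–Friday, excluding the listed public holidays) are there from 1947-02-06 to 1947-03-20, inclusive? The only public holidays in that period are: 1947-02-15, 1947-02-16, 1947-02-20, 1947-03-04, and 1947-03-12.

1947-02-06 is a Thursday.
The range spans 43 days (inclusive of both endpoints).
43 = 7 × 6 + 1, so there are 6 full weeks plus 1 extra day.
Each full week contributes 5 weekdays (Mon–Fri): 6 × 5 = 30.
The 1 extra day is Thursday — 1 of them qualifies.
Total: 30 + 1 = 31.
Holidays: 1947-02-15 (Sat); 1947-02-16 (Sun); 1947-02-20 (Thu); 1947-03-04 (Tue); 1947-03-12 (Wed).
3 of the 5 holidays fall on weekdays; the rest are weekends and were already excluded.
Business days: 31 − 3 = 28.

28 working days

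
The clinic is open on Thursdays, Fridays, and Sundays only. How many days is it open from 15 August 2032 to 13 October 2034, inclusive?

339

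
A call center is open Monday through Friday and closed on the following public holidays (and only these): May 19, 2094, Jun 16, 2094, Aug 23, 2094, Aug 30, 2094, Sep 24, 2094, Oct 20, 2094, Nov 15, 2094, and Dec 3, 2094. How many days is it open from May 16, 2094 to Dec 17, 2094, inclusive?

May 16, 2094 is a Sunday.
That's 216 days from start to end, counting both.
216 = 7 × 30 + 6, so there are 30 full weeks plus 6 extra days.
Each full week contributes 5 weekdays (Mon–Fri): 30 × 5 = 150.
The 6 extra days are Sunday, Monday, Tuesday, Wednesday, Thursday, Friday — 5 of them qualify.
Total: 150 + 5 = 155.
Holidays: May 19, 2094 (Wed); Jun 16, 2094 (Wed); Aug 23, 2094 (Mon); Aug 30, 2094 (Mon); Sep 24, 2094 (Fri); Oct 20, 2094 (Wed); Nov 15, 2094 (Mon); Dec 3, 2094 (Fri).
All 8 holidays fall on weekdays, so subtract 8.
Business days: 155 − 8 = 147.

147 business days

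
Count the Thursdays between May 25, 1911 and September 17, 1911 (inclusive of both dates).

17

May 25, 1911 is a Thursday.
That's 116 days from start to end, counting both.
116 = 7 × 16 + 4, so there are 16 full weeks plus 4 extra days.
Each full week contributes one Thursday: 16 so far.
The 4 extra days are Thu, Fri, Sat, Sun — 1 of them qualifies.
Total: 16 + 1 = 17.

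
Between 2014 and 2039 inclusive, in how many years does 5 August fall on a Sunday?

3

Day of week of August 5 in each year:
2014: Tue, 2015: Wed, 2016: Fri, 2017: Sat, 2018: Sun ✓, 2019: Mon, 2020: Wed, 2021: Thu, 2022: Fri, 2023: Sat, 2024: Mon, 2025: Tue, 2026: Wed, 2027: Thu, 2028: Sat, 2029: Sun ✓, 2030: Mon, 2031: Tue, 2032: Thu, 2033: Fri, 2034: Sat, 2035: Sun ✓, 2036: Tue, 2037: Wed, 2038: Thu, 2039: Fri
Sundays: 2018, 2029, 2035.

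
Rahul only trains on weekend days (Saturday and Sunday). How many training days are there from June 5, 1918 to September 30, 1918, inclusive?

June 5, 1918 is a Wednesday.
The range spans 118 days (inclusive of both endpoints).
118 = 7 × 16 + 6, so there are 16 full weeks plus 6 extra days.
Each full week contributes 2 weekend days (Sat, Sun): 16 × 2 = 32.
The 6 extra days are Wed, Thu, Fri, Sat, Sun, Mon — 2 of them qualify.
Total: 32 + 2 = 34.

34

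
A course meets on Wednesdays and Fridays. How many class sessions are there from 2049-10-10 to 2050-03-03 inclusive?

2049-10-10 is a Sunday.
The range spans 145 days (inclusive of both endpoints).
145 = 7 × 20 + 5, so there are 20 full weeks plus 5 extra days.
Each full week contributes 2 days from the set (Wed, Fri): 20 × 2 = 40.
The 5 extra days are Sun, Mon, Tue, Wed, Thu — 1 of them qualifies.
Total: 40 + 1 = 41.

41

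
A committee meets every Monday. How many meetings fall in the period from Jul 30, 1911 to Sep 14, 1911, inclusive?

Jul 30, 1911 is a Sunday.
That's 47 days from start to end, counting both.
47 = 7 × 6 + 5, so there are 6 full weeks plus 5 extra days.
Each full week contributes one Monday: 6 so far.
The 5 extra days are Sunday, Monday, Tuesday, Wednesday, Thursday — 1 of them qualifies.
Total: 6 + 1 = 7.

7 Mondays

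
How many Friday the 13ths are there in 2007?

The 13th falls on a Friday when the month's 13th has weekday Fri.
Jan 13 is Sat; Feb 13 is Tue; Mar 13 is Tue; Apr 13 is Fri ✓; May 13 is Sun; Jun 13 is Wed; Jul 13 is Fri ✓; Aug 13 is Mon; Sep 13 is Thu; Oct 13 is Sat; Nov 13 is Tue; Dec 13 is Thu.
Friday the 13ths: Apr, Jul.

2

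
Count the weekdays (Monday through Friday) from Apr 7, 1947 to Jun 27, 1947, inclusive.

Apr 7, 1947 is a Monday.
That's 82 days from start to end, counting both.
82 = 7 × 11 + 5, so there are 11 full weeks plus 5 extra days.
Each full week contributes 5 weekdays (Mon–Fri): 11 × 5 = 55.
The 5 extra days are Mon, Tue, Wed, Thu, Fri — 5 of them qualify.
Total: 55 + 5 = 60.

60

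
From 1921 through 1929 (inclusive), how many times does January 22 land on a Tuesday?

2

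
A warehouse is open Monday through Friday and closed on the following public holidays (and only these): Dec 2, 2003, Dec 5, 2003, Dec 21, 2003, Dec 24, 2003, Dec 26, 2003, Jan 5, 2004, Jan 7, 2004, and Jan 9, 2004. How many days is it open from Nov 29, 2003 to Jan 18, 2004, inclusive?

Nov 29, 2003 is a Saturday.
From Nov 29, 2003 to Jan 18, 2004 is 51 days inclusive.
51 = 7 × 7 + 2, so there are 7 full weeks plus 2 extra days.
Each full week contributes 5 weekdays (Mon–Fri): 7 × 5 = 35.
The 2 extra days are Saturday, Sunday — none qualify.
Total: 35 + 0 = 35.
Holidays: Dec 2, 2003 (Tue); Dec 5, 2003 (Fri); Dec 21, 2003 (Sun); Dec 24, 2003 (Wed); Dec 26, 2003 (Fri); Jan 5, 2004 (Mon); Jan 7, 2004 (Wed); Jan 9, 2004 (Fri).
7 of the 8 holidays fall on weekdays; the rest are weekends and were already excluded.
Business days: 35 − 7 = 28.

28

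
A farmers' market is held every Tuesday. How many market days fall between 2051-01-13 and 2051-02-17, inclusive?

2051-01-13 is a Friday.
That's 36 days from start to end, counting both.
36 = 7 × 5 + 1, so there are 5 full weeks plus 1 extra day.
Each full week contributes one Tuesday: 5 so far.
The 1 extra day is Fri — none qualify.
Total: 5 + 0 = 5.

5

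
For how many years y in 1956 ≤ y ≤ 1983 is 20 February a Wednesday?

4

Day of week of February 20 in each year:
1956: Mon, 1957: Wed ✓, 1958: Thu, 1959: Fri, 1960: Sat, 1961: Mon, 1962: Tue, 1963: Wed ✓, 1964: Thu, 1965: Sat, 1966: Sun, 1967: Mon, 1968: Tue, 1969: Thu, 1970: Fri, 1971: Sat, 1972: Sun, 1973: Tue, 1974: Wed ✓, 1975: Thu, 1976: Fri, 1977: Sun, 1978: Mon, 1979: Tue, 1980: Wed ✓, 1981: Fri, 1982: Sat, 1983: Sun
Wednesdays: 1957, 1963, 1974, 1980.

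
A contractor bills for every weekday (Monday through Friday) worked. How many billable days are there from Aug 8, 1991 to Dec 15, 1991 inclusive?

92

Aug 8, 1991 is a Thursday.
The range spans 130 days (inclusive of both endpoints).
130 = 7 × 18 + 4, so there are 18 full weeks plus 4 extra days.
Each full week contributes 5 weekdays (Mon–Fri): 18 × 5 = 90.
The 4 extra days are Thu, Fri, Sat, Sun — 2 of them qualify.
Total: 90 + 2 = 92.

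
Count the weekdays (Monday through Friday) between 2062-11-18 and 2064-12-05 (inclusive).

535

2062-11-18 is a Saturday.
From 2062-11-18 to 2064-12-05 is 749 days inclusive.
749 = 7 × 107, so the span is exactly 107 full weeks.
Each full week contributes 5 weekdays (Mon–Fri): 107 × 5 = 535.
Total: 535.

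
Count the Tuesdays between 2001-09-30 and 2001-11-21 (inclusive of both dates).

2001-09-30 is a Sunday.
From 2001-09-30 to 2001-11-21 is 53 days inclusive.
53 = 7 × 7 + 4, so there are 7 full weeks plus 4 extra days.
Each full week contributes one Tuesday: 7 so far.
The 4 extra days are Sun, Mon, Tue, Wed — 1 of them qualifies.
Total: 7 + 1 = 8.

8 Tuesdays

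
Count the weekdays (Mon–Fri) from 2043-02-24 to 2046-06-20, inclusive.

867

2043-02-24 is a Tuesday.
From 2043-02-24 to 2046-06-20 is 1213 days inclusive.
1213 = 7 × 173 + 2, so there are 173 full weeks plus 2 extra days.
Each full week contributes 5 weekdays (Mon–Fri): 173 × 5 = 865.
The 2 extra days are Tue, Wed — 2 of them qualify.
Total: 865 + 2 = 867.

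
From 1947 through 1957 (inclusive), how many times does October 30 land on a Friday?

1

Day of week of October 30 in each year:
1947: Thu, 1948: Sat, 1949: Sun, 1950: Mon, 1951: Tue, 1952: Thu, 1953: Fri ✓, 1954: Sat, 1955: Sun, 1956: Tue, 1957: Wed
Fridays: 1953.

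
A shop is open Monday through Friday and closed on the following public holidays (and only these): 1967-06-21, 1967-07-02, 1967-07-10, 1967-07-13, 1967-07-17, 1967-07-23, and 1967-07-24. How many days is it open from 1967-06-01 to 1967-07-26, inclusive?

1967-06-01 is a Thursday.
From 1967-06-01 to 1967-07-26 is 56 days inclusive.
56 = 7 × 8, so the span is exactly 8 full weeks.
Each full week contributes 5 weekdays (Mon–Fri): 8 × 5 = 40.
Holidays: 1967-06-21 (Wed); 1967-07-02 (Sun); 1967-07-10 (Mon); 1967-07-13 (Thu); 1967-07-17 (Mon); 1967-07-23 (Sun); 1967-07-24 (Mon).
5 of the 7 holidays fall on weekdays; the rest are weekends and were already excluded.
Business days: 40 − 5 = 35.

35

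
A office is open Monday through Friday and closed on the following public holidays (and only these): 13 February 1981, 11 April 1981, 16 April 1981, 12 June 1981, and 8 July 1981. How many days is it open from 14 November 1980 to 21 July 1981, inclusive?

174

14 November 1980 is a Friday.
The range spans 250 days (inclusive of both endpoints).
250 = 7 × 35 + 5, so there are 35 full weeks plus 5 extra days.
Each full week contributes 5 weekdays (Mon–Fri): 35 × 5 = 175.
The 5 extra days are Friday, Saturday, Sunday, Monday, Tuesday — 3 of them qualify.
Total: 175 + 3 = 178.
Holidays: 13 February 1981 (Fri); 11 April 1981 (Sat); 16 April 1981 (Thu); 12 June 1981 (Fri); 8 July 1981 (Wed).
4 of the 5 holidays fall on weekdays; the rest are weekends and were already excluded.
Business days: 178 − 4 = 174.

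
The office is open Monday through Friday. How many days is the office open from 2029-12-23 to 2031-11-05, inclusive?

488

2029-12-23 is a Sunday.
From 2029-12-23 to 2031-11-05 is 683 days inclusive.
683 = 7 × 97 + 4, so there are 97 full weeks plus 4 extra days.
Each full week contributes 5 weekdays (Mon–Fri): 97 × 5 = 485.
The 4 extra days are Sunday, Monday, Tuesday, Wednesday — 3 of them qualify.
Total: 485 + 3 = 488.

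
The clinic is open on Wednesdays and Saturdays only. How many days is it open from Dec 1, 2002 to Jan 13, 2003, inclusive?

Dec 1, 2002 is a Sunday.
From Dec 1, 2002 to Jan 13, 2003 is 44 days inclusive.
44 = 7 × 6 + 2, so there are 6 full weeks plus 2 extra days.
Each full week contributes 2 days from the set (Wed, Sat): 6 × 2 = 12.
The 2 extra days are Sunday, Monday — none qualify.
Total: 12 + 0 = 12.

12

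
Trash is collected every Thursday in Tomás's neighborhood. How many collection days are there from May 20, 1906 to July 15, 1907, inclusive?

May 20, 1906 is a Sunday.
From May 20, 1906 to July 15, 1907 is 422 days inclusive.
422 = 7 × 60 + 2, so there are 60 full weeks plus 2 extra days.
Each full week contributes one Thursday: 60 so far.
The 2 extra days are Sun, Mon — none qualify.
Total: 60 + 0 = 60.

60 Thursdays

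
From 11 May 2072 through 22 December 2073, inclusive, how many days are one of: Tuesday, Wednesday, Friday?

254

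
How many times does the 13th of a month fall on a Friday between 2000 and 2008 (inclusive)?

Friday-the-13ths by year:
2000: Oct
2001: Apr, Jul
2002: Sep, Dec
2003: Jun
2004: Feb, Aug
2005: May
2006: Jan, Oct
2007: Apr, Jul
2008: Jun

14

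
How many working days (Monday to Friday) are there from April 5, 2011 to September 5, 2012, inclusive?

372

April 5, 2011 is a Tuesday.
That's 520 days from start to end, counting both.
520 = 7 × 74 + 2, so there are 74 full weeks plus 2 extra days.
Each full week contributes 5 weekdays (Mon–Fri): 74 × 5 = 370.
The 2 extra days are Tue, Wed — 2 of them qualify.
Total: 370 + 2 = 372.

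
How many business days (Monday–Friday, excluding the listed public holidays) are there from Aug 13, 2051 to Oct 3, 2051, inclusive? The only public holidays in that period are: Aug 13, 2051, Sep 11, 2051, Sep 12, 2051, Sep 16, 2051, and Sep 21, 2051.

Aug 13, 2051 is a Sunday.
That's 52 days from start to end, counting both.
52 = 7 × 7 + 3, so there are 7 full weeks plus 3 extra days.
Each full week contributes 5 weekdays (Mon–Fri): 7 × 5 = 35.
The 3 extra days are Sun, Mon, Tue — 2 of them qualify.
Total: 35 + 2 = 37.
Holidays: Aug 13, 2051 (Sun); Sep 11, 2051 (Mon); Sep 12, 2051 (Tue); Sep 16, 2051 (Sat); Sep 21, 2051 (Thu).
3 of the 5 holidays fall on weekdays; the rest are weekends and were already excluded.
Business days: 37 − 3 = 34.

34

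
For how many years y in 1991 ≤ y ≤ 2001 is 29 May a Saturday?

2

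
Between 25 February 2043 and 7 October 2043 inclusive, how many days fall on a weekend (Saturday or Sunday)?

64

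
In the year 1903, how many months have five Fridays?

4

A month has five Fridays exactly when Friday falls within its first (length − 28) days.
Jan: 31 days, starts Thu → 5 of Thu, Fri, Sat ✓
Feb: 28 days, starts Sun → 5 of (none)
Mar: 31 days, starts Sun → 5 of Sun, Mon, Tue
Apr: 30 days, starts Wed → 5 of Wed, Thu
May: 31 days, starts Fri → 5 of Fri, Sat, Sun ✓
Jun: 30 days, starts Mon → 5 of Mon, Tue
Jul: 31 days, starts Wed → 5 of Wed, Thu, Fri ✓
Aug: 31 days, starts Sat → 5 of Sat, Sun, Mon
Sep: 30 days, starts Tue → 5 of Tue, Wed
Oct: 31 days, starts Thu → 5 of Thu, Fri, Sat ✓
Nov: 30 days, starts Sun → 5 of Sun, Mon
Dec: 31 days, starts Tue → 5 of Tue, Wed, Thu
Months with five Fridays: Jan, May, Jul, Oct.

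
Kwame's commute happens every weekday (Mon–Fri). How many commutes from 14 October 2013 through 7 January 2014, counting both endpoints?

62 weekdays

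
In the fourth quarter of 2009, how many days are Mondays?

October 1, 2009 is a Thursday.
That's 92 days from start to end, counting both.
92 = 7 × 13 + 1, so there are 13 full weeks plus 1 extra day.
Each full week contributes one Monday: 13 so far.
The 1 extra day is Thu — none qualify.
Total: 13 + 0 = 13.

13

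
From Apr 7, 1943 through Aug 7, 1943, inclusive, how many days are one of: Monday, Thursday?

35

Apr 7, 1943 is a Wednesday.
That's 123 days from start to end, counting both.
123 = 7 × 17 + 4, so there are 17 full weeks plus 4 extra days.
Each full week contributes 2 days from the set (Mon, Thu): 17 × 2 = 34.
The 4 extra days are Wed, Thu, Fri, Sat — 1 of them qualifies.
Total: 34 + 1 = 35.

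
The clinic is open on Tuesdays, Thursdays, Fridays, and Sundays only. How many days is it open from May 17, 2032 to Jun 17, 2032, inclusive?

18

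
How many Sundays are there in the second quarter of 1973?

13

April 1, 1973 is a Sunday.
That's 91 days from start to end, counting both.
91 = 7 × 13, so the span is exactly 13 full weeks.
Each full week contributes one Sunday: 13 so far.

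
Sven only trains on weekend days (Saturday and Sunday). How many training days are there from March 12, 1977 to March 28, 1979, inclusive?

214

March 12, 1977 is a Saturday.
That's 747 days from start to end, counting both.
747 = 7 × 106 + 5, so there are 106 full weeks plus 5 extra days.
Each full week contributes 2 weekend days (Sat, Sun): 106 × 2 = 212.
The 5 extra days are Sat, Sun, Mon, Tue, Wed — 2 of them qualify.
Total: 212 + 2 = 214.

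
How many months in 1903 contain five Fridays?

A month has five Fridays exactly when Friday falls within its first (length − 28) days.
Jan: 31 days, starts Thu → 5 of Thu, Fri, Sat ✓
Feb: 28 days, starts Sun → 5 of (none)
Mar: 31 days, starts Sun → 5 of Sun, Mon, Tue
Apr: 30 days, starts Wed → 5 of Wed, Thu
May: 31 days, starts Fri → 5 of Fri, Sat, Sun ✓
Jun: 30 days, starts Mon → 5 of Mon, Tue
Jul: 31 days, starts Wed → 5 of Wed, Thu, Fri ✓
Aug: 31 days, starts Sat → 5 of Sat, Sun, Mon
Sep: 30 days, starts Tue → 5 of Tue, Wed
Oct: 31 days, starts Thu → 5 of Thu, Fri, Sat ✓
Nov: 30 days, starts Sun → 5 of Sun, Mon
Dec: 31 days, starts Tue → 5 of Tue, Wed, Thu
Months with five Fridays: Jan, May, Jul, Oct.

4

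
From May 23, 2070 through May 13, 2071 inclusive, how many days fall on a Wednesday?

51

May 23, 2070 is a Friday.
The range spans 356 days (inclusive of both endpoints).
356 = 7 × 50 + 6, so there are 50 full weeks plus 6 extra days.
Each full week contributes one Wednesday: 50 so far.
The 6 extra days are Fri, Sat, Sun, Mon, Tue, Wed — 1 of them qualifies.
Total: 50 + 1 = 51.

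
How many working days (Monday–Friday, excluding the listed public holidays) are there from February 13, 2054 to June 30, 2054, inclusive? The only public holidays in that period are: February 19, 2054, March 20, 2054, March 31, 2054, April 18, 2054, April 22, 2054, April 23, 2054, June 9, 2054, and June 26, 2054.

91

February 13, 2054 is a Friday.
From February 13, 2054 to June 30, 2054 is 138 days inclusive.
138 = 7 × 19 + 5, so there are 19 full weeks plus 5 extra days.
Each full week contributes 5 weekdays (Mon–Fri): 19 × 5 = 95.
The 5 extra days are Fri, Sat, Sun, Mon, Tue — 3 of them qualify.
Total: 95 + 3 = 98.
Holidays: February 19, 2054 (Thu); March 20, 2054 (Fri); March 31, 2054 (Tue); April 18, 2054 (Sat); April 22, 2054 (Wed); April 23, 2054 (Thu); June 9, 2054 (Tue); June 26, 2054 (Fri).
7 of the 8 holidays fall on weekdays; the rest are weekends and were already excluded.
Business days: 98 − 7 = 91.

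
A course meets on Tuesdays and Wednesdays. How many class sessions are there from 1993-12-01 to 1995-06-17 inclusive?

161

1993-12-01 is a Wednesday.
The range spans 564 days (inclusive of both endpoints).
564 = 7 × 80 + 4, so there are 80 full weeks plus 4 extra days.
Each full week contributes 2 days from the set (Tue, Wed): 80 × 2 = 160.
The 4 extra days are Wed, Thu, Fri, Sat — 1 of them qualifies.
Total: 160 + 1 = 161.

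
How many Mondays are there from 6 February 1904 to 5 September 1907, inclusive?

6 February 1904 is a Saturday.
The range spans 1308 days (inclusive of both endpoints).
1308 = 7 × 186 + 6, so there are 186 full weeks plus 6 extra days.
Each full week contributes one Monday: 186 so far.
The 6 extra days are Sat, Sun, Mon, Tue, Wed, Thu — 1 of them qualifies.
Total: 186 + 1 = 187.

187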